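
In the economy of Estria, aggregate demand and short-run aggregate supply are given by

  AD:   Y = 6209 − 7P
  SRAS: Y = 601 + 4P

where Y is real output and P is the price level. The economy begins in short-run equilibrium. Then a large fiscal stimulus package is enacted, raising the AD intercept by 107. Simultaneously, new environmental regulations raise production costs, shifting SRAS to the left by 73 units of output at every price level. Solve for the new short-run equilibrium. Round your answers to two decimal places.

After both shocks: AD is Y = 6316 − 7P and SRAS is Y = 528 + 4P.
Setting them equal: 5788 = 11P, so P = 526.18.
Substituting into AD, Y = 2632.73.

P = 526.18, Y = 2632.73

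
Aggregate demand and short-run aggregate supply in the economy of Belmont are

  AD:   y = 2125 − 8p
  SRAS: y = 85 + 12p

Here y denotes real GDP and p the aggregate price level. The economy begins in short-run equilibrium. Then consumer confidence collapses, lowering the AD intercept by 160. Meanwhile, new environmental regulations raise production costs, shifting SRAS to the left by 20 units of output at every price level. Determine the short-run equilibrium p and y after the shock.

p = 95, y = 1205

After both shocks: AD is y = 1965 − 8p and SRAS is y = 65 + 12p.
Setting them equal: 1900 = 20p, so p = 95.
y = 1965 − 8·95 = 1205.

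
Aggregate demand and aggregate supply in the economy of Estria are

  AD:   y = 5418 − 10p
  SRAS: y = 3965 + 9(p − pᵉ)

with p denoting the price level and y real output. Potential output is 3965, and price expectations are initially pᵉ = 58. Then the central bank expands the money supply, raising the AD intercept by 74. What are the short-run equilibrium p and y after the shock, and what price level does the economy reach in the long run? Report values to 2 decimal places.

AD shifts right: new AD is y = 5492 − 10p. With pᵉ = 58, SRAS is y = 3443 + 9p.
Short run: 5492 − 10p = 3443 + 9p gives 2049 = 19p, so p = 107.84 and y = 5492 − 10p = 4413.58.
y = 4413.58 is above potential 3965; expectations adjust and SRAS shifts left until y = 3965.
Long run: on the new AD curve, 3965 = 5492 − 10p gives p = 152.70.

Short run: p = 107.84, y = 4413.58. Long run: p = 152.70.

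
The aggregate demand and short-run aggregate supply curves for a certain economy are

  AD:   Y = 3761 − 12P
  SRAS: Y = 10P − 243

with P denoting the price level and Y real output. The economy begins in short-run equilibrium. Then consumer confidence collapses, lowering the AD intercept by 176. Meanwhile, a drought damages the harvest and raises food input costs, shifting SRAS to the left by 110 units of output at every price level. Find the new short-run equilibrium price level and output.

After both shocks: AD is Y = 3585 − 12P and SRAS is Y = 10P − 353.
Setting them equal: 3938 = 22P, so P = 179.
Y = 3585 − 12·179 = 1437.

P = 179, Y = 1437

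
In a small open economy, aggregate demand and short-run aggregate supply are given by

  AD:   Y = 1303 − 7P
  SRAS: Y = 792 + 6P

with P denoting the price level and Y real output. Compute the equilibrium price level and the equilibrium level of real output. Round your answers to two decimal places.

Set AD = SRAS: 1303 − 7P = 792 + 6P, so 511 = 13P and P = 39.31.
Substituting into AD, Y = 1303 − 7P = 1027.85.

P = 39.31, Y = 1027.85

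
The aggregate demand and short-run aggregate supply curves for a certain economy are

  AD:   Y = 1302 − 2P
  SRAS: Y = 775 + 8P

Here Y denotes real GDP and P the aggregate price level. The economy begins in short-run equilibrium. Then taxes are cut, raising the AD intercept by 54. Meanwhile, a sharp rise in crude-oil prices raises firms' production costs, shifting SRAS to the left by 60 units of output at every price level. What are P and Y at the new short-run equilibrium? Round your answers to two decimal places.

After both shocks: AD is Y = 1356 − 2P and SRAS is Y = 715 + 8P.
Setting them equal: 641 = 10P, so P = 64.10.
Substituting into AD, Y = 1227.80.

P = 64.10, Y = 1227.80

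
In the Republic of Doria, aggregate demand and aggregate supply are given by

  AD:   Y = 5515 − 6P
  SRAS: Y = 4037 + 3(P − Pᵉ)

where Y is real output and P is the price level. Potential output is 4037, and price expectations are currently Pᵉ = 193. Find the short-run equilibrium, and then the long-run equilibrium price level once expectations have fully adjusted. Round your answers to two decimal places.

Short run: with Pᵉ = 193, SRAS is Y = 3458 + 3P. Setting AD = SRAS gives 2057 = 9P, so P = 228.56 and Y = 5515 − 6P = 4143.67.
Output 4143.67 is above potential 4037, so over time expected prices rise and SRAS shifts left until Y returns to 4037.
Long run: Y = 4037 on the AD curve gives 4037 = 5515 − 6P, so P = 246.33.

Short run: P = 228.56, Y = 4143.67. Long run: P = 246.33.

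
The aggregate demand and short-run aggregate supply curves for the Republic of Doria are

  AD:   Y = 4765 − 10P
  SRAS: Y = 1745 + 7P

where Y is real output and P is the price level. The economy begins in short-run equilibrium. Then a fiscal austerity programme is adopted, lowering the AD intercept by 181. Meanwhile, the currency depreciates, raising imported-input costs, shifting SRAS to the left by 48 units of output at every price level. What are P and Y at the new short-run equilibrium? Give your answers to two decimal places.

P = 169.82, Y = 2885.76

After both shocks: AD is Y = 4584 − 10P and SRAS is Y = 1697 + 7P.
Setting them equal: 2887 = 17P, so P = 169.82.
Substituting into AD, Y = 2885.76.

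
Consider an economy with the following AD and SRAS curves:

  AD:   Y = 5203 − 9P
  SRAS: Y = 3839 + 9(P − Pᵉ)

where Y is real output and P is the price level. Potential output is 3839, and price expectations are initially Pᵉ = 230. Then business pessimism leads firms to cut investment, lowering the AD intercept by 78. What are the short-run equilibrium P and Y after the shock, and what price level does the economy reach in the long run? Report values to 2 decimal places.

Short run: P = 186.44, Y = 3447.00. Long run: P = 142.89.

AD shifts left: new AD is Y = 5125 − 9P. With Pᵉ = 230, SRAS is Y = 1769 + 9P.
Short run: 5125 − 9P = 1769 + 9P gives 3356 = 18P, so P = 186.44 and Y = 5125 − 9P = 3447.00.
Y = 3447.00 is below potential 3839; expectations adjust and SRAS shifts right until Y = 3839.
Long run: on the new AD curve, 3839 = 5125 − 9P gives P = 142.89.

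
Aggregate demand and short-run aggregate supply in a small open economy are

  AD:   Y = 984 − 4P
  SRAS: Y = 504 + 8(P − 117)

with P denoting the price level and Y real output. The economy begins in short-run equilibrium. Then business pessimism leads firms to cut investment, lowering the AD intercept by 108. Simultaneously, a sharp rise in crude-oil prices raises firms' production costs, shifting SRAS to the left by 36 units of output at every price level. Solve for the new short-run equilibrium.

After both shocks: AD is Y = 876 − 4P and SRAS is Y = 8P − 468.
Setting them equal: 1344 = 12P, so P = 112.
Y = 876 − 4·112 = 428.

P = 112, Y = 428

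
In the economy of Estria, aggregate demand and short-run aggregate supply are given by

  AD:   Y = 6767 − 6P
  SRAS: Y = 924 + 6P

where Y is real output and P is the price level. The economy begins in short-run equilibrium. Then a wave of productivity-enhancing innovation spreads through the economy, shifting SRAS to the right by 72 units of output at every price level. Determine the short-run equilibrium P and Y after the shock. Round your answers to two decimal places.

P = 480.92, Y = 3881.50

This is a positive supply shock: SRAS shifts right.
New SRAS: Y = 996 + 6P.
Set AD = SRAS: 6767 − 6P = 996 + 6P, so 5771 = 12P and P = 480.92.
Substituting into AD, Y = 3881.50.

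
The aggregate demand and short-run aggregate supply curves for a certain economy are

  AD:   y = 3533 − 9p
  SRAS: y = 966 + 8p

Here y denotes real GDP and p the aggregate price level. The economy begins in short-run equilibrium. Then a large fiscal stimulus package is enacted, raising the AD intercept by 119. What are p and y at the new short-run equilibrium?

This is a positive demand shock: AD shifts right.
New AD: y = 3652 − 9p.
Set AD = SRAS: 3652 − 9p = 966 + 8p, so 2686 = 17p and p = 158.
y = 3652 − 9·158 = 2230.

p = 158, y = 2230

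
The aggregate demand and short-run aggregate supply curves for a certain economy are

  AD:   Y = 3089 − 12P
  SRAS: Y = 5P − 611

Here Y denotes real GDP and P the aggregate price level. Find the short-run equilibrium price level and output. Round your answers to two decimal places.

Set AD = SRAS: 3089 − 12P = 5P − 611, so 3700 = 17P and P = 217.65.
Substituting into AD, Y = 3089 − 12P = 477.24.

P = 217.65, Y = 477.24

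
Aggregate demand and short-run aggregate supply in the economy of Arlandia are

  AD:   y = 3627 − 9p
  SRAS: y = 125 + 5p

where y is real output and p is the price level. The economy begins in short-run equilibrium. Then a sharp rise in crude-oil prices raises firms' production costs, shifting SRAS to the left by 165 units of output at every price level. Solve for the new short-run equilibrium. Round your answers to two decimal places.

p = 261.93, y = 1269.64

This is a negative supply shock: SRAS shifts left.
New SRAS: y = 5p − 40.
Set AD = SRAS: 3627 − 9p = 5p − 40, so 3667 = 14p and p = 261.93.
Substituting into AD, y = 1269.64.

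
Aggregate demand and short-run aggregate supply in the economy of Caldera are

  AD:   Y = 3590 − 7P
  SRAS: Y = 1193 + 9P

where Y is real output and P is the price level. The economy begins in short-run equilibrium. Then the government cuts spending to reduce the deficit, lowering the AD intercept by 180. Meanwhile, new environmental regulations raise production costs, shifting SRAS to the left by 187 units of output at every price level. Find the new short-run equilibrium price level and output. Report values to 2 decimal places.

P = 150.25, Y = 2358.25

After both shocks: AD is Y = 3410 − 7P and SRAS is Y = 1006 + 9P.
Setting them equal: 2404 = 16P, so P = 150.25.
Substituting into AD, Y = 2358.25.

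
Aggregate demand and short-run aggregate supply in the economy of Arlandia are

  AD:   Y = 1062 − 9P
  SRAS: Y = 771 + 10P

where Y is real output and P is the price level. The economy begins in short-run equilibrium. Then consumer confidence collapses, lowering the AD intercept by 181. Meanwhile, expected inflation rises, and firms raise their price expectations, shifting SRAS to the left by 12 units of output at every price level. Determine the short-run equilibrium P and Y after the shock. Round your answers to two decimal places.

P = 6.42, Y = 823.21

After both shocks: AD is Y = 881 − 9P and SRAS is Y = 759 + 10P.
Setting them equal: 122 = 19P, so P = 6.42.
Substituting into AD, Y = 823.21.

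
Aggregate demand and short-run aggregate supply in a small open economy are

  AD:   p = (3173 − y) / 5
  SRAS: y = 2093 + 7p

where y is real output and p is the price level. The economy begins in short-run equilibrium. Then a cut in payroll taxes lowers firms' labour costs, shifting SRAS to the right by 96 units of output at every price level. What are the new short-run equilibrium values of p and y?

This is a positive supply shock: SRAS shifts right.
New SRAS: y = 2189 + 7p.
Set AD = SRAS: 3173 − 5p = 2189 + 7p, so 984 = 12p and p = 82.
y = 3173 − 5·82 = 2763.

p = 82, y = 2763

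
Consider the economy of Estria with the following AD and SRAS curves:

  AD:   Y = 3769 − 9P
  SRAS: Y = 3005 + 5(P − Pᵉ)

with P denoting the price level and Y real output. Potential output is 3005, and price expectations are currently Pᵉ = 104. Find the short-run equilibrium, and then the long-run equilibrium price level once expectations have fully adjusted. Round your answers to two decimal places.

Short run: with Pᵉ = 104, SRAS is Y = 2485 + 5P. Setting AD = SRAS gives 1284 = 14P, so P = 91.71 and Y = 3769 − 9P = 2943.57.
Output 2943.57 is below potential 3005, so over time expected prices fall and SRAS shifts right until Y returns to 3005.
Long run: Y = 3005 on the AD curve gives 3005 = 3769 − 9P, so P = 84.89.

Short run: P = 91.71, Y = 2943.57. Long run: P = 84.89.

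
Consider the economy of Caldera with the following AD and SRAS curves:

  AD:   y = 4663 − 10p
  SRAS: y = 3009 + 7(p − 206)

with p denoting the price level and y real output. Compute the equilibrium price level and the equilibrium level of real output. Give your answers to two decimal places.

p = 182.12, y = 2841.82

Write SRAS as y = 3009 + 7p − 1442 = 1567 + 7p.
Set AD = SRAS: 4663 − 10p = 1567 + 7p, so 3096 = 17p and p = 182.12.
Substituting into AD, y = 4663 − 10p = 2841.82.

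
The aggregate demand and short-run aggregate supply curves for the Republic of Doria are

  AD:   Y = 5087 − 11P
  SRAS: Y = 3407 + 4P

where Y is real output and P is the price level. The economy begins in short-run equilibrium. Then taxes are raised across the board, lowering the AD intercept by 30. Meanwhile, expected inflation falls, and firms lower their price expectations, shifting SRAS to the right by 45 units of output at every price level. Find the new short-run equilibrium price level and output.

After both shocks: AD is Y = 5057 − 11P and SRAS is Y = 3452 + 4P.
Setting them equal: 1605 = 15P, so P = 107.
Y = 5057 − 11·107 = 3880.

P = 107, Y = 3880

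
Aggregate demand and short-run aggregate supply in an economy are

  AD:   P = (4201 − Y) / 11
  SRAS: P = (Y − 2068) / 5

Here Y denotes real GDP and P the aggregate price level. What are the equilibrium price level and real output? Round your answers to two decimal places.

Rearrange AD to Y = 4201 − 11P.
Rearrange SRAS to Y = 2068 + 5P.
Set AD = SRAS: 4201 − 11P = 2068 + 5P, so 2133 = 16P and P = 133.31.
Substituting into AD, Y = 4201 − 11P = 2734.56.

P = 133.31, Y = 2734.56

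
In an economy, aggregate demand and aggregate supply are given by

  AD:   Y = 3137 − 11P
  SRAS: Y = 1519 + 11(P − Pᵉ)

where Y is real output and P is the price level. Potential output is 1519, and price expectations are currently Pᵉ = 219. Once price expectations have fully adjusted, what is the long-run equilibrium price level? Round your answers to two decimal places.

Short run: with Pᵉ = 219, SRAS is Y = 11P − 890. Setting AD = SRAS gives 4027 = 22P, so P = 183.05 and Y = 3137 − 11P = 1123.50.
Output 1123.50 is below potential 1519, so over time expected prices fall and SRAS shifts right until Y returns to 1519.
Long run: Y = 1519 on the AD curve gives 1519 = 3137 − 11P, so P = 147.09.

Long-run P = 147.09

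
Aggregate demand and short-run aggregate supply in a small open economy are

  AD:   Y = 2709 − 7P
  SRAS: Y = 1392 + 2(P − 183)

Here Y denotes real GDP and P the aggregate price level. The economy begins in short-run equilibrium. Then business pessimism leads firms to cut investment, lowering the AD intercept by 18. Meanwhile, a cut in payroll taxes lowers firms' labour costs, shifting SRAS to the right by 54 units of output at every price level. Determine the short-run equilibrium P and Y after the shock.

After both shocks: AD is Y = 2691 − 7P and SRAS is Y = 1080 + 2P.
Setting them equal: 1611 = 9P, so P = 179.
Y = 2691 − 7·179 = 1438.

P = 179, Y = 1438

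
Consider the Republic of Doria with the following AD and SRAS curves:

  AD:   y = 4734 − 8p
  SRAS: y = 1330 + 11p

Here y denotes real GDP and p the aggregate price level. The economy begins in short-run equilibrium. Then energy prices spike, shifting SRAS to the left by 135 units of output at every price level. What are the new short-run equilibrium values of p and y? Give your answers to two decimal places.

This is a negative supply shock: SRAS shifts left.
New SRAS: y = 1195 + 11p.
Set AD = SRAS: 4734 − 8p = 1195 + 11p, so 3539 = 19p and p = 186.26.
Substituting into AD, y = 3243.89.

p = 186.26, y = 3243.89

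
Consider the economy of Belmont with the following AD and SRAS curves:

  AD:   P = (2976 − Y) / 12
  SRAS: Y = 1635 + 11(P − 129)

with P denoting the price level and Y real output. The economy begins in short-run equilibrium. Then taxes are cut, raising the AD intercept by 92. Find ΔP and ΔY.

ΔP = +4, ΔY = +44

This is a positive demand shock: AD shifts right.
New AD: Y = 3068 − 12P.
SRAS can be written Y = 216 + 11P.
Set AD = SRAS: 3068 − 12P = 216 + 11P, so 2852 = 23P and P = 124.
Y = 3068 − 12·124 = 1580.
Initially P = 120, Y = 1536, so ΔP = +4 and ΔY = +44.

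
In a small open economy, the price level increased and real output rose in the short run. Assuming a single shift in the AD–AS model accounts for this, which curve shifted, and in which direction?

P rose and Y rose. An AD shift moves P and Y in the same direction; an SRAS shift moves them in opposite directions.
Here P and Y moved in the same direction, so the AD curve shifted.
Since Y rose, AD shifted right.

AD shifted right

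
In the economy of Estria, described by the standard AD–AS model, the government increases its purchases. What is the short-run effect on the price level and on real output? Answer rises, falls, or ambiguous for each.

Price level: rises; output: rises

This is a positive demand shock: AD shifts right.
Moving along the upward-sloping SRAS curve, P rises and Y rises.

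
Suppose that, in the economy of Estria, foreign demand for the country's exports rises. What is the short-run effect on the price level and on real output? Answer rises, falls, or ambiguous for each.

Price level: rises; output: rises

This is a positive demand shock: AD shifts right.
Moving along the upward-sloping SRAS curve, P rises and Y rises.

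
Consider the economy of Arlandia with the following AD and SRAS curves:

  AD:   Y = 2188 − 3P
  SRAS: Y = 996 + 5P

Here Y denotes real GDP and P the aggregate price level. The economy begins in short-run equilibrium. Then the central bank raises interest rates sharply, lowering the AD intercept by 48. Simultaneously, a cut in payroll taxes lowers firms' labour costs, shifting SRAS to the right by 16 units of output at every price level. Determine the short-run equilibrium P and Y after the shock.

After both shocks: AD is Y = 2140 − 3P and SRAS is Y = 1012 + 5P.
Setting them equal: 1128 = 8P, so P = 141.
Y = 2140 − 3·141 = 1717.

P = 141, Y = 1717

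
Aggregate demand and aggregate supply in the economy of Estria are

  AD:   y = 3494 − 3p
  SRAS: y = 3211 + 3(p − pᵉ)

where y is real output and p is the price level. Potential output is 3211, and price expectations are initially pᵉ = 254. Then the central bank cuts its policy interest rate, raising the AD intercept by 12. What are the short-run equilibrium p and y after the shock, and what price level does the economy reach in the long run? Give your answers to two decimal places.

Short run: p = 176.17, y = 2977.50. Long run: p = 98.33.

AD shifts right: new AD is y = 3506 − 3p. With pᵉ = 254, SRAS is y = 2449 + 3p.
Short run: 3506 − 3p = 2449 + 3p gives 1057 = 6p, so p = 176.17 and y = 3506 − 3p = 2977.50.
y = 2977.50 is below potential 3211; expectations adjust and SRAS shifts right until y = 3211.
Long run: on the new AD curve, 3211 = 3506 − 3p gives p = 98.33.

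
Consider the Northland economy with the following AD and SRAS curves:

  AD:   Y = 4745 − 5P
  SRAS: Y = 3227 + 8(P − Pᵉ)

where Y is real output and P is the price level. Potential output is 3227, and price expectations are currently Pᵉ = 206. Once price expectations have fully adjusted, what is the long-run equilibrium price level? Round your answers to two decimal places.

Short run: with Pᵉ = 206, SRAS is Y = 1579 + 8P. Setting AD = SRAS gives 3166 = 13P, so P = 243.54 and Y = 4745 − 5P = 3527.31.
Output 3527.31 is above potential 3227, so over time expected prices rise and SRAS shifts left until Y returns to 3227.
Long run: Y = 3227 on the AD curve gives 3227 = 4745 − 5P, so P = 303.60.

Long-run P = 303.60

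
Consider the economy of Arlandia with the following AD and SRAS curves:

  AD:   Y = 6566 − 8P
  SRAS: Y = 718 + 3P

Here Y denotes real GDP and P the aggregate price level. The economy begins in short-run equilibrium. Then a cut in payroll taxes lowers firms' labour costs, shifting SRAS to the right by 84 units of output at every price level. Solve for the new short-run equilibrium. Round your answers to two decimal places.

P = 524.00, Y = 2374.00

This is a positive supply shock: SRAS shifts right.
New SRAS: Y = 802 + 3P.
Set AD = SRAS: 6566 − 8P = 802 + 3P, so 5764 = 11P and P = 524.00.
Substituting into AD, Y = 2374.00.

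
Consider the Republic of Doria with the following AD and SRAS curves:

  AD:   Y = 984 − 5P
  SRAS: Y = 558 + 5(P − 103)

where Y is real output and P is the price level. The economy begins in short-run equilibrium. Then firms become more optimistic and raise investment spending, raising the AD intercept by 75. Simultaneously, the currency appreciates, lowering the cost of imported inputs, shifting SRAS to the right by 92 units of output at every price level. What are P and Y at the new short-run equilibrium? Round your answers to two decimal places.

P = 92.40, Y = 597.00

After both shocks: AD is Y = 1059 − 5P and SRAS is Y = 135 + 5P.
Setting them equal: 924 = 10P, so P = 92.40.
Substituting into AD, Y = 597.00.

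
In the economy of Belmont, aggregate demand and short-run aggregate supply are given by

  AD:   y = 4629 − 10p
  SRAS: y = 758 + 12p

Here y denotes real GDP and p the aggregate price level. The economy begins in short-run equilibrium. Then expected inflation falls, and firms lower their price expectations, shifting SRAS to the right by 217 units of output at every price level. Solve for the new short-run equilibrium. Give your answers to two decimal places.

p = 166.09, y = 2968.09

This is a positive supply shock: SRAS shifts right.
New SRAS: y = 975 + 12p.
Set AD = SRAS: 4629 − 10p = 975 + 12p, so 3654 = 22p and p = 166.09.
Substituting into AD, y = 2968.09.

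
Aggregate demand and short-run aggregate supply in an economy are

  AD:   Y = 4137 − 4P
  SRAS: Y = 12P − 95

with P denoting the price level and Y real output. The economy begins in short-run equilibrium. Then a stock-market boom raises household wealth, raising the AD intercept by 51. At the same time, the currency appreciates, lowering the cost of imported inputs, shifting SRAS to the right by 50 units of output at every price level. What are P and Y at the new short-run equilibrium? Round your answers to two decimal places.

After both shocks: AD is Y = 4188 − 4P and SRAS is Y = 12P − 45.
Setting them equal: 4233 = 16P, so P = 264.56.
Substituting into AD, Y = 3129.75.

P = 264.56, Y = 3129.75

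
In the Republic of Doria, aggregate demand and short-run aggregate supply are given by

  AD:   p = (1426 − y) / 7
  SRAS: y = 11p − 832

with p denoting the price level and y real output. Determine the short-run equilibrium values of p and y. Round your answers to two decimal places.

p = 125.44, y = 547.89

Rearrange AD to y = 1426 − 7p.
Set AD = SRAS: 1426 − 7p = 11p − 832, so 2258 = 18p and p = 125.44.
Substituting into AD, y = 1426 − 7p = 547.89.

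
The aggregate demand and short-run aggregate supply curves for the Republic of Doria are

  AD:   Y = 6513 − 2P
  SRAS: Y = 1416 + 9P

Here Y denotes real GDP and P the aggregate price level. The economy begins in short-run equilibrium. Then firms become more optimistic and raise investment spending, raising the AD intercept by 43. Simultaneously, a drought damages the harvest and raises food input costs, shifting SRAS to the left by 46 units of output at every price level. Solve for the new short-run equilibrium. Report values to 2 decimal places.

After both shocks: AD is Y = 6556 − 2P and SRAS is Y = 1370 + 9P.
Setting them equal: 5186 = 11P, so P = 471.45.
Substituting into AD, Y = 5613.09.

P = 471.45, Y = 5613.09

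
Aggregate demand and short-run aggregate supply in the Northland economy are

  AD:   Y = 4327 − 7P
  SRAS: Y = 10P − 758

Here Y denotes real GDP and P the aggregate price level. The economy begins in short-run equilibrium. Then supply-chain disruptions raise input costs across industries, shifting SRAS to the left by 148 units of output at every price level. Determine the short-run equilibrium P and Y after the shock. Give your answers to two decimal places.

P = 307.82, Y = 2172.24

This is a negative supply shock: SRAS shifts left.
New SRAS: Y = 10P − 906.
Set AD = SRAS: 4327 − 7P = 10P − 906, so 5233 = 17P and P = 307.82.
Substituting into AD, Y = 2172.24.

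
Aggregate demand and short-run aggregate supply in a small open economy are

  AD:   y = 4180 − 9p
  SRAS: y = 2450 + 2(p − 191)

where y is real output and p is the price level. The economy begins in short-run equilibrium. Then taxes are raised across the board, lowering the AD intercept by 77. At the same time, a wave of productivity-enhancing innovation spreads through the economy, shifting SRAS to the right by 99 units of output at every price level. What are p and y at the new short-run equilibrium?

After both shocks: AD is y = 4103 − 9p and SRAS is y = 2167 + 2p.
Setting them equal: 1936 = 11p, so p = 176.
y = 4103 − 9·176 = 2519.

p = 176, y = 2519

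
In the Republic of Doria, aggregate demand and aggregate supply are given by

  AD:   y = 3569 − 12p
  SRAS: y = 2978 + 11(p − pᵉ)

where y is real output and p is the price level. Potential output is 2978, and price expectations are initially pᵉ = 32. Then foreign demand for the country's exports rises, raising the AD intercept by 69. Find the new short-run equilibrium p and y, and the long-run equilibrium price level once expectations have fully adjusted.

Short run: p = 44, y = 3110. Long run: p = 55.

AD shifts right: new AD is y = 3638 − 12p. With pᵉ = 32, SRAS is y = 2626 + 11p.
Short run: 3638 − 12p = 2626 + 11p gives 1012 = 23p, so p = 44 and y = 3638 − 12·44 = 3110.
y = 3110 is above potential 2978; expectations adjust and SRAS shifts left until y = 2978.
Long run: on the new AD curve, 2978 = 3638 − 12p gives p = 55.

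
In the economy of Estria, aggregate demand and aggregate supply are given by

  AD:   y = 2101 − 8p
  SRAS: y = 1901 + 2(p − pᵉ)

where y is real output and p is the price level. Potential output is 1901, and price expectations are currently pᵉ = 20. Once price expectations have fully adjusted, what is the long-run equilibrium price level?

Short run: with pᵉ = 20, SRAS is y = 1861 + 2p. Setting AD = SRAS gives 240 = 10p, so p = 24 and y = 2101 − 8·24 = 1909.
Output 1909 is above potential 1901, so over time expected prices rise and SRAS shifts left until y returns to 1901.
Long run: y = 1901 on the AD curve gives 1901 = 2101 − 8p, so p = 25.

Long-run p = 25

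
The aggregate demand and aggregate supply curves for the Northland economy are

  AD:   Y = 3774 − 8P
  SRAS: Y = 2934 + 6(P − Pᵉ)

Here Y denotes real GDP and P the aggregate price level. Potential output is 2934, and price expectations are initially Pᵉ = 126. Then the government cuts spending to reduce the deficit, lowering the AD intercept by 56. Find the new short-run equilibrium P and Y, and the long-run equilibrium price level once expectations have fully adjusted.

AD shifts left: new AD is Y = 3718 − 8P. With Pᵉ = 126, SRAS is Y = 2178 + 6P.
Short run: 3718 − 8P = 2178 + 6P gives 1540 = 14P, so P = 110 and Y = 3718 − 8·110 = 2838.
Y = 2838 is below potential 2934; expectations adjust and SRAS shifts right until Y = 2934.
Long run: on the new AD curve, 2934 = 3718 − 8P gives P = 98.

Short run: P = 110, Y = 2838. Long run: P = 98.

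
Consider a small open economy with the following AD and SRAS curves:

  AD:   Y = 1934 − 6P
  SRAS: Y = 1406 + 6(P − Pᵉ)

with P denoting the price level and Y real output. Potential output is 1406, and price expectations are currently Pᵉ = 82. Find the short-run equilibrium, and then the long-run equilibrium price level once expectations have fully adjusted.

Short run: with Pᵉ = 82, SRAS is Y = 914 + 6P. Setting AD = SRAS gives 1020 = 12P, so P = 85 and Y = 1934 − 6·85 = 1424.
Output 1424 is above potential 1406, so over time expected prices rise and SRAS shifts left until Y returns to 1406.
Long run: Y = 1406 on the AD curve gives 1406 = 1934 − 6P, so P = 88.

Short run: P = 85, Y = 1424. Long run: P = 88.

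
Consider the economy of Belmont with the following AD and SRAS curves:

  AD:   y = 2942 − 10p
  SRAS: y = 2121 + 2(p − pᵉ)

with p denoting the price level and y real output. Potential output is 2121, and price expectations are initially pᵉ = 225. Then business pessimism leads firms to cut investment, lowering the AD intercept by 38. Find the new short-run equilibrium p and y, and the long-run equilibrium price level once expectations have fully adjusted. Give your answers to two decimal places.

AD shifts left: new AD is y = 2904 − 10p. With pᵉ = 225, SRAS is y = 1671 + 2p.
Short run: 2904 − 10p = 1671 + 2p gives 1233 = 12p, so p = 102.75 and y = 2904 − 10p = 1876.50.
y = 1876.50 is below potential 2121; expectations adjust and SRAS shifts right until y = 2121.
Long run: on the new AD curve, 2121 = 2904 − 10p gives p = 78.30.

Short run: p = 102.75, y = 1876.50. Long run: p = 78.30.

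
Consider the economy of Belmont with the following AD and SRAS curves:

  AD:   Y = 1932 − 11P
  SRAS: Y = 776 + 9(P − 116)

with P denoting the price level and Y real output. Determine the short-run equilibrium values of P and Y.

Write SRAS as Y = 776 + 9P − 1044 = 9P − 268.
Set AD = SRAS: 1932 − 11P = 9P − 268, so 2200 = 20P and P = 110.
Then Y = 1932 − 11·110 = 722.

P = 110, Y = 722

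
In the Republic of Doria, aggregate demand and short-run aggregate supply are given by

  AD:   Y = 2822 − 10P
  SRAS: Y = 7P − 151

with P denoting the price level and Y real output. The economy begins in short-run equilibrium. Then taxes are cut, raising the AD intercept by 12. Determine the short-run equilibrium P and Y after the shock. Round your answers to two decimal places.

P = 175.59, Y = 1078.12

This is a positive demand shock: AD shifts right.
New AD: Y = 2834 − 10P.
Set AD = SRAS: 2834 − 10P = 7P − 151, so 2985 = 17P and P = 175.59.
Substituting into AD, Y = 1078.12.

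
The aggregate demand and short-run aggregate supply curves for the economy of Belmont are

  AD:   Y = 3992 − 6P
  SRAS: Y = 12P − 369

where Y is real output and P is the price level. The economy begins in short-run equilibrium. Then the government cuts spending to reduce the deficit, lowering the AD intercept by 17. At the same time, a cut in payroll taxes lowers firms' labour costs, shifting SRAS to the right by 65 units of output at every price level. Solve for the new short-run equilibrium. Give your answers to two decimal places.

After both shocks: AD is Y = 3975 − 6P and SRAS is Y = 12P − 304.
Setting them equal: 4279 = 18P, so P = 237.72.
Substituting into AD, Y = 2548.67.

P = 237.72, Y = 2548.67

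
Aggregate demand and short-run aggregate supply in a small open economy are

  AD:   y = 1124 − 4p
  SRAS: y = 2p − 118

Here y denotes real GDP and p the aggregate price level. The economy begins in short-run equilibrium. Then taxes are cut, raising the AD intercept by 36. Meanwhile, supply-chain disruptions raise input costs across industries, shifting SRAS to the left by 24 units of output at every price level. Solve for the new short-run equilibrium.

p = 217, y = 292

After both shocks: AD is y = 1160 − 4p and SRAS is y = 2p − 142.
Setting them equal: 1302 = 6p, so p = 217.
y = 1160 − 4·217 = 292.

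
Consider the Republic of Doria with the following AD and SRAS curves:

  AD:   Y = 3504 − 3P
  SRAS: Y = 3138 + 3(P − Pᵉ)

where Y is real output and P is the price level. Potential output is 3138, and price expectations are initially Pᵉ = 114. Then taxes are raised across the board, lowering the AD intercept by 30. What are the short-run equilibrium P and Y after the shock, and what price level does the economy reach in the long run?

Short run: P = 113, Y = 3135. Long run: P = 112.

AD shifts left: new AD is Y = 3474 − 3P. With Pᵉ = 114, SRAS is Y = 2796 + 3P.
Short run: 3474 − 3P = 2796 + 3P gives 678 = 6P, so P = 113 and Y = 3474 − 3·113 = 3135.
Y = 3135 is below potential 3138; expectations adjust and SRAS shifts right until Y = 3138.
Long run: on the new AD curve, 3138 = 3474 − 3P gives P = 112.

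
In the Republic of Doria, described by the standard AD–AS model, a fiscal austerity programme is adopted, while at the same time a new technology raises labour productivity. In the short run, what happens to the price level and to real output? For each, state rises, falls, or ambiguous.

Price level: falls; output: ambiguous

The first event is a negative demand shock: AD shifts left, which by itself pushes P down and Y down.
The second is a favourable supply shock: SRAS shifts right, which by itself pushes P down and Y up.
Both shocks push P down, so P falls. The two shocks push Y in opposite directions, so the effect on Y is ambiguous.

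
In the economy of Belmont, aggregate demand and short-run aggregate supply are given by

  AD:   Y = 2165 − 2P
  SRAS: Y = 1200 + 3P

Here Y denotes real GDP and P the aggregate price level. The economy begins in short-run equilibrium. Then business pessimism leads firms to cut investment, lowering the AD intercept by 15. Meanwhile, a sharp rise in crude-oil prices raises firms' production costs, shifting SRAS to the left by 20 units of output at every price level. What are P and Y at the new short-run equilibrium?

P = 194, Y = 1762

After both shocks: AD is Y = 2150 − 2P and SRAS is Y = 1180 + 3P.
Setting them equal: 970 = 5P, so P = 194.
Y = 2150 − 2·194 = 1762.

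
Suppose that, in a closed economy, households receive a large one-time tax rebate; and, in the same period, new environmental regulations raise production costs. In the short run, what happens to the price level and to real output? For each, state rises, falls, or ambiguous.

The first event is a positive demand shock: AD shifts right, which by itself pushes P up and Y up.
The second is an adverse supply shock: SRAS shifts left, which by itself pushes P up and Y down.
Both shocks push P up, so P rises. The two shocks push Y in opposite directions, so the effect on Y is ambiguous.

Price level: rises; output: ambiguous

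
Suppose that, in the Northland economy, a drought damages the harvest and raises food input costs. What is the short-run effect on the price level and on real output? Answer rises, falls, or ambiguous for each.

This is an adverse supply shock: SRAS shifts left.
Moving along the downward-sloping AD curve, P rises and Y falls.

Price level: rises; output: falls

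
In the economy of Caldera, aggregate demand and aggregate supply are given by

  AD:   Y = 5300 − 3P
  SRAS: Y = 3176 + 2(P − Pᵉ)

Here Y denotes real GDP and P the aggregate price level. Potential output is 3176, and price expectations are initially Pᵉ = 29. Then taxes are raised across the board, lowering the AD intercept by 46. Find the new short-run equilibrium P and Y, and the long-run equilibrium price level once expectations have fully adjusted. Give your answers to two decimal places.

AD shifts left: new AD is Y = 5254 − 3P. With Pᵉ = 29, SRAS is Y = 3118 + 2P.
Short run: 5254 − 3P = 3118 + 2P gives 2136 = 5P, so P = 427.20 and Y = 5254 − 3P = 3972.40.
Y = 3972.40 is above potential 3176; expectations adjust and SRAS shifts left until Y = 3176.
Long run: on the new AD curve, 3176 = 5254 − 3P gives P = 692.67.

Short run: P = 427.20, Y = 3972.40. Long run: P = 692.67.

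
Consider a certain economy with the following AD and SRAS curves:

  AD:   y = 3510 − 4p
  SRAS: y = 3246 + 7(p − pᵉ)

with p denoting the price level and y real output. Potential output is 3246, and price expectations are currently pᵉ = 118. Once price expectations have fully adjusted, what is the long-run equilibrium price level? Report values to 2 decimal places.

Long-run p = 66.00

Short run: with pᵉ = 118, SRAS is y = 2420 + 7p. Setting AD = SRAS gives 1090 = 11p, so p = 99.09 and y = 3510 − 4p = 3113.64.
Output 3113.64 is below potential 3246, so over time expected prices fall and SRAS shifts right until y returns to 3246.
Long run: y = 3246 on the AD curve gives 3246 = 3510 − 4p, so p = 66.00.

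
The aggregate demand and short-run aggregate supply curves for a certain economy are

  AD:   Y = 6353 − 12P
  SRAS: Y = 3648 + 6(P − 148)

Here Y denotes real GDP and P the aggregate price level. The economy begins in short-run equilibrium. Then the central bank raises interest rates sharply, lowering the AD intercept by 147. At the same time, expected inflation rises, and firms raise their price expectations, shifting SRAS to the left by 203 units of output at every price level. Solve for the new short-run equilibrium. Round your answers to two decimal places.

P = 202.72, Y = 3773.33

After both shocks: AD is Y = 6206 − 12P and SRAS is Y = 2557 + 6P.
Setting them equal: 3649 = 18P, so P = 202.72.
Substituting into AD, Y = 3773.33.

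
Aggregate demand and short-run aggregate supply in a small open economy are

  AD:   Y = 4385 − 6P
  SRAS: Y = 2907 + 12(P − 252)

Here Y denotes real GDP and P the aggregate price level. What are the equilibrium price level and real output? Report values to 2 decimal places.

Write SRAS as Y = 2907 + 12P − 3024 = 12P − 117.
Set AD = SRAS: 4385 − 6P = 12P − 117, so 4502 = 18P and P = 250.11.
Substituting into AD, Y = 4385 − 6P = 2884.33.

P = 250.11, Y = 2884.33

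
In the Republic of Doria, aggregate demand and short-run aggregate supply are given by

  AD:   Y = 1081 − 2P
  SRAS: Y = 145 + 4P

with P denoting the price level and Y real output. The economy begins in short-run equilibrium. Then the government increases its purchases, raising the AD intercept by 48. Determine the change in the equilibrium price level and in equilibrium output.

This is a positive demand shock: AD shifts right.
New AD: Y = 1129 − 2P.
Set AD = SRAS: 1129 − 2P = 145 + 4P, so 984 = 6P and P = 164.
Y = 1129 − 2·164 = 801.
Initially P = 156, Y = 769, so ΔP = +8 and ΔY = +32.

ΔP = +8, ΔY = +32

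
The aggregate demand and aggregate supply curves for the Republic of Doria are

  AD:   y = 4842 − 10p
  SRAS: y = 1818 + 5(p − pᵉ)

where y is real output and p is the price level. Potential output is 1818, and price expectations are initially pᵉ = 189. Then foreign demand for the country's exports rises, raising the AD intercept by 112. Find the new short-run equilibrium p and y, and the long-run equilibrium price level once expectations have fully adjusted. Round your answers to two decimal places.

AD shifts right: new AD is y = 4954 − 10p. With pᵉ = 189, SRAS is y = 873 + 5p.
Short run: 4954 − 10p = 873 + 5p gives 4081 = 15p, so p = 272.07 and y = 4954 − 10p = 2233.33.
y = 2233.33 is above potential 1818; expectations adjust and SRAS shifts left until y = 1818.
Long run: on the new AD curve, 1818 = 4954 − 10p gives p = 313.60.

Short run: p = 272.07, y = 2233.33. Long run: p = 313.60.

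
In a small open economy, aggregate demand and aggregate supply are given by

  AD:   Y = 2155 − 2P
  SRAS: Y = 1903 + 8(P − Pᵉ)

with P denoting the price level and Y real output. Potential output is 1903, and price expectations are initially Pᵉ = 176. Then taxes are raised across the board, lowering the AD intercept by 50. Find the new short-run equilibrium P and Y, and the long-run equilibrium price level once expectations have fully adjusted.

Short run: P = 161, Y = 1783. Long run: P = 101.

AD shifts left: new AD is Y = 2105 − 2P. With Pᵉ = 176, SRAS is Y = 495 + 8P.
Short run: 2105 − 2P = 495 + 8P gives 1610 = 10P, so P = 161 and Y = 2105 − 2·161 = 1783.
Y = 1783 is below potential 1903; expectations adjust and SRAS shifts right until Y = 1903.
Long run: on the new AD curve, 1903 = 2105 − 2P gives P = 101.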